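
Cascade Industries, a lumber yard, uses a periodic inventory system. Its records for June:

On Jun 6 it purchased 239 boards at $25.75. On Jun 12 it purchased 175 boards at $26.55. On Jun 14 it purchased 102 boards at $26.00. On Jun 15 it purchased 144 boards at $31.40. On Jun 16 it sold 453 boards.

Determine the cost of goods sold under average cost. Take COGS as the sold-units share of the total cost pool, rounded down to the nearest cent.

COGS = $12,336.76

Jun 16, sell 453: 453/660 × $17,974.10 → $12,336.76
Ending inventory (cost pool remaining) = $5,637.34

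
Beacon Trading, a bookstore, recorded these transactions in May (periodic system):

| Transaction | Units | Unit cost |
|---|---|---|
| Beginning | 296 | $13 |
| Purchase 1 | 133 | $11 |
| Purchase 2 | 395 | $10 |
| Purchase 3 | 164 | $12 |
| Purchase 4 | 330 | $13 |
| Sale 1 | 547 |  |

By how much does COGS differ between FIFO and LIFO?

$297

FIFO COGS: 296 @ $13 + 133 @ $11 + 118 @ $10 = $6,491
LIFO COGS: 330 @ $13 + 164 @ $12 + 53 @ $10 = $6,788
Difference = |$6,491 − $6,788| = $297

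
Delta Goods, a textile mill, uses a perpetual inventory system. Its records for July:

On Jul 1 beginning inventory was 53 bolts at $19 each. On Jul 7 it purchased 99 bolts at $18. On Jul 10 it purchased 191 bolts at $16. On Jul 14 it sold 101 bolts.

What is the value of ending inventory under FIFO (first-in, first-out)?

Ending inventory = $3,974

Jul 14, 101 sold [FIFO — oldest first]: 53 @ $19 + 48 @ $18 = $1,871
Ending inventory: 51 @ $18 + 191 @ $16 = $3,974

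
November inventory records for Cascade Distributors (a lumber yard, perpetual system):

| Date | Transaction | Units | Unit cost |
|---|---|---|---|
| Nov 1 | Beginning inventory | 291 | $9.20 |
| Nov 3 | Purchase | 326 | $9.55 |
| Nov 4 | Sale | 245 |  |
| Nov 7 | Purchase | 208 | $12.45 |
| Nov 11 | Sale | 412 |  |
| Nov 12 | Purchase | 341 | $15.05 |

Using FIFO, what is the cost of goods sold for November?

Nov 4, 245 sold [FIFO — oldest first]: 245 @ $9.20 = $2,254.00
Nov 11, 412 sold [FIFO — oldest first]: 46 @ $9.20 + 326 @ $9.55 + 40 @ $12.45 = $4,034.50
Total COGS = $2,254.00 + $4,034.50 = $6,288.50
Ending inventory: 168 @ $12.45 + 341 @ $15.05 = $7,223.65
Check: goods available $13,512.15 = COGS $6,288.50 + ending $7,223.65

COGS = $6,288.50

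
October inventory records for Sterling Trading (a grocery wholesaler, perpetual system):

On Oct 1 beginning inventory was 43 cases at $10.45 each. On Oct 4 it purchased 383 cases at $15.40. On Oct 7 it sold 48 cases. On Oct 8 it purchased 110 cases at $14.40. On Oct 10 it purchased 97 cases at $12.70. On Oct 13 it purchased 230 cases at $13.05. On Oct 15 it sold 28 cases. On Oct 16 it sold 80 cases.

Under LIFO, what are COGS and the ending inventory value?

Oct 7, 48 sold [LIFO — newest first]: 48 @ $15.40 = $739.20
Oct 15, 28 sold [LIFO — newest first]: 28 @ $13.05 = $365.40
Oct 16, 80 sold [LIFO — newest first]: 80 @ $13.05 = $1,044.00
Total COGS = $739.20 + $365.40 + $1,044.00 = $2,148.60
Ending inventory: 43 @ $10.45 + 335 @ $15.40 + 110 @ $14.40 + 97 @ $12.70 + 122 @ $13.05 = $10,016.35
Check: goods available $12,164.95 = COGS $2,148.60 + ending $10,016.35

COGS = $2,148.60; ending inventory = $10,016.35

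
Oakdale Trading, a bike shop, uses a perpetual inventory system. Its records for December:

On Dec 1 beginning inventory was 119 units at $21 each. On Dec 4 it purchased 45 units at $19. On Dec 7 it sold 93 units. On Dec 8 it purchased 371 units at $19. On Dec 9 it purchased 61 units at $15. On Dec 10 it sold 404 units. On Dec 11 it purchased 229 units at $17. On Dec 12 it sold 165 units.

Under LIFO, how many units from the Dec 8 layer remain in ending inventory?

28

Dec 7, 93 sold [LIFO — newest first]: 45 @ $19 + 48 @ $21 = $1,863
Dec 10, 404 sold [LIFO — newest first]: 61 @ $15 + 343 @ $19 = $7,432
Dec 12, 165 sold [LIFO — newest first]: 165 @ $17 = $2,805
Total COGS = $1,863 + $7,432 + $2,805 = $12,100
Ending inventory: 71 @ $21 + 28 @ $19 + 64 @ $17 = $3,111
Check: goods available $15,211 = COGS $12,100 + ending $3,111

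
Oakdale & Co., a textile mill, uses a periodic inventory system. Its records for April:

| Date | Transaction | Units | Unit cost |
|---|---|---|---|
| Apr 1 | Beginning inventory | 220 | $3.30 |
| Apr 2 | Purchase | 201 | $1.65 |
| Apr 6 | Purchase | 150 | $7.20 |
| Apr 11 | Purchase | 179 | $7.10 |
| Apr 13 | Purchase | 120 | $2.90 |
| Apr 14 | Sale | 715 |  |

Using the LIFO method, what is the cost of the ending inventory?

Apr 14, 715 sold [LIFO — newest first]: 120 @ $2.90 + 179 @ $7.10 + 150 @ $7.20 + 201 @ $1.65 + 65 @ $3.30 = $3,245.05
Ending inventory: 155 @ $3.30 = $511.50

Ending inventory = $511.50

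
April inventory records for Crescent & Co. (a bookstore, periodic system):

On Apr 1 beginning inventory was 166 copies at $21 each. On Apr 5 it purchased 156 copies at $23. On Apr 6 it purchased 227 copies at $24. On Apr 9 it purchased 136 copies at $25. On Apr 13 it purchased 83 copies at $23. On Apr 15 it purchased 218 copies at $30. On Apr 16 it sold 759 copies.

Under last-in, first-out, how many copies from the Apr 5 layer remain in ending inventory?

61

Apr 16, 759 sold [LIFO — newest first]: 218 @ $30 + 83 @ $23 + 136 @ $25 + 227 @ $24 + 95 @ $23 = $19,482
Ending inventory: 166 @ $21 + 61 @ $23 = $4,889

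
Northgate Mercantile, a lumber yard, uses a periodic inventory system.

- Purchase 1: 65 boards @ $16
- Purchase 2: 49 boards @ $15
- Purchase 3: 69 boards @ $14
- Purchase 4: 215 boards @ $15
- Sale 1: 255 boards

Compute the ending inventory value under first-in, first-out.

Sale 1 (255) [FIFO — oldest first]: 65 @ $16 + 49 @ $15 + 69 @ $14 + 72 @ $15 = $3,821
Ending inventory: 143 @ $15 = $2,145
Check: goods available $5,966 = COGS $3,821 + ending $2,145

Ending inventory = $2,145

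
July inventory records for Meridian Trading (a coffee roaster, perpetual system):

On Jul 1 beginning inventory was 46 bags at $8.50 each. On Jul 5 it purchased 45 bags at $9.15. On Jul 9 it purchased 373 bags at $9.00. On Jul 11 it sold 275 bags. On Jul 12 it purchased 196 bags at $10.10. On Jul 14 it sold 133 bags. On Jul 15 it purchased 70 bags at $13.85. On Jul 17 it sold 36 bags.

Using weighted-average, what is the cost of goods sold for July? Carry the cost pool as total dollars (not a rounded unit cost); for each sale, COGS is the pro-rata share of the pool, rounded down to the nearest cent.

COGS = $4,111.80

After Jul 1: 46 on hand, pool $391.00 (≈ $8.5000 each)
After Jul 5: 91 on hand, pool $802.75 (≈ $8.8214 each)
After Jul 9: 464 on hand, pool $4,159.75 (≈ $8.9650 each)
Jul 11, sell 275: 275/464 × $4,159.75 → $2,465.36
After Jul 12: 385 on hand, pool $3,673.99 (≈ $9.5428 each)
Jul 14, sell 133: 133/385 × $3,673.99 → $1,269.19
After Jul 15: 322 on hand, pool $3,374.30 (≈ $10.4792 each)
Jul 17, sell 36: 36/322 × $3,374.30 → $377.25
Total COGS = $2,465.36 + $1,269.19 + $377.25 = $4,111.80
Ending inventory (cost pool remaining) = $2,997.05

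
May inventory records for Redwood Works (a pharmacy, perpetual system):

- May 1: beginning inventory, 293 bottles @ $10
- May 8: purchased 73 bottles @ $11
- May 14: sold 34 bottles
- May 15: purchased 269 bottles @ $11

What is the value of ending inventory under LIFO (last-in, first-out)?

May 14, 34 sold [LIFO — newest first]: 34 @ $11 = $374
Ending inventory: 293 @ $10 + 39 @ $11 + 269 @ $11 = $6,318
Check: goods available $6,692 = COGS $374 + ending $6,318

Ending inventory = $6,318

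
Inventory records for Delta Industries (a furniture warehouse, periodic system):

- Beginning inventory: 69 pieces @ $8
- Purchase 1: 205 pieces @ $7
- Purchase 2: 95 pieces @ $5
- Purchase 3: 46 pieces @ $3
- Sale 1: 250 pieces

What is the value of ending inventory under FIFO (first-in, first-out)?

Sale 1 (250) [FIFO — oldest first]: 69 @ $8 + 181 @ $7 = $1,819
Ending inventory: 24 @ $7 + 95 @ $5 + 46 @ $3 = $781
Check: goods available $2,600 = COGS $1,819 + ending $781

Ending inventory = $781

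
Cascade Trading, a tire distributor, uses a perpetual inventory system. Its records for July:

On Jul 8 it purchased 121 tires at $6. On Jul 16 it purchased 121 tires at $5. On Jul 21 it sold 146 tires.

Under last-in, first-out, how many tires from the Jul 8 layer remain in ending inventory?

Jul 21, 146 sold [LIFO — newest first]: 121 @ $5 + 25 @ $6 = $755
Ending inventory: 96 @ $6 = $576

96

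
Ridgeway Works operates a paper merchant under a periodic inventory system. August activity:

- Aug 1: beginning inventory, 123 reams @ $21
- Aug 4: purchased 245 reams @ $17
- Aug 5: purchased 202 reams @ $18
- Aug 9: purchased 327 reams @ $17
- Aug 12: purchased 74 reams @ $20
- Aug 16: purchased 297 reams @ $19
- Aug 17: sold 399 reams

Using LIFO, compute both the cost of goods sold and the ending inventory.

COGS = $7,599; ending inventory = $15,467

Aug 17, 399 sold [LIFO — newest first]: 297 @ $19 + 74 @ $20 + 28 @ $17 = $7,599
Ending inventory: 123 @ $21 + 245 @ $17 + 202 @ $18 + 299 @ $17 = $15,467
Check: goods available $23,066 = COGS $7,599 + ending $15,467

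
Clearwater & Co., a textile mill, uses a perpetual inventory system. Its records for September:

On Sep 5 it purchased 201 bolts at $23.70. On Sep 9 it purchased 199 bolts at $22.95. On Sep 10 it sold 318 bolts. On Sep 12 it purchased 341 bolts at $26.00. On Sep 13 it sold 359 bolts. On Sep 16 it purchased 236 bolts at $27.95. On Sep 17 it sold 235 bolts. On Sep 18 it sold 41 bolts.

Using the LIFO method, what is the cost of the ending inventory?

Ending inventory = $568.80

Sep 10, 318 sold [LIFO — newest first]: 199 @ $22.95 + 119 @ $23.70 = $7,387.35
Sep 13, 359 sold [LIFO — newest first]: 341 @ $26.00 + 18 @ $23.70 = $9,292.60
Sep 17, 235 sold [LIFO — newest first]: 235 @ $27.95 = $6,568.25
Sep 18, 41 sold [LIFO — newest first]: 1 @ $27.95 + 40 @ $23.70 = $975.95
Total COGS = $7,387.35 + $9,292.60 + $6,568.25 + $975.95 = $24,224.15
Ending inventory: 24 @ $23.70 = $568.80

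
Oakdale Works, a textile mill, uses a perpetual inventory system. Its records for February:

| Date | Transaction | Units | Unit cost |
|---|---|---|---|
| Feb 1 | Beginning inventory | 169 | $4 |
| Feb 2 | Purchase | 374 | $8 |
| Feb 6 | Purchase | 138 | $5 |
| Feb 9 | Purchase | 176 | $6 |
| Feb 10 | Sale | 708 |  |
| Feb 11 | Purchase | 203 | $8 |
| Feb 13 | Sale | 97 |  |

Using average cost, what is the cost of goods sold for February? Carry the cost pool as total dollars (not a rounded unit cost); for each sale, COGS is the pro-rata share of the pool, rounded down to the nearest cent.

COGS = $5,179.61

After Feb 1: 169 on hand, pool $676.00 (≈ $4.0000 each)
After Feb 2: 543 on hand, pool $3,668.00 (≈ $6.7551 each)
After Feb 6: 681 on hand, pool $4,358.00 (≈ $6.3994 each)
After Feb 9: 857 on hand, pool $5,414.00 (≈ $6.3174 each)
Feb 10, sell 708: 708/857 × $5,414.00 → $4,472.70
After Feb 11: 352 on hand, pool $2,565.30 (≈ $7.2878 each)
Feb 13, sell 97: 97/352 × $2,565.30 → $706.91
Total COGS = $4,472.70 + $706.91 = $5,179.61
Ending inventory (cost pool remaining) = $1,858.39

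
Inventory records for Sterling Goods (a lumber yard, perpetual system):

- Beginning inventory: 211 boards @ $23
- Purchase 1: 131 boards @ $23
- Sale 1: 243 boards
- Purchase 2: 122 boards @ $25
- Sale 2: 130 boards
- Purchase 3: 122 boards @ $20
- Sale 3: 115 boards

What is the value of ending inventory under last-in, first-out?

Ending inventory = $2,233

Sale 1 (243) [LIFO — newest first]: 131 @ $23 + 112 @ $23 = $5,589
Sale 2 (130) [LIFO — newest first]: 122 @ $25 + 8 @ $23 = $3,234
Sale 3 (115) [LIFO — newest first]: 115 @ $20 = $2,300
Total COGS = $5,589 + $3,234 + $2,300 = $11,123
Ending inventory: 91 @ $23 + 7 @ $20 = $2,233
Check: goods available $13,356 = COGS $11,123 + ending $2,233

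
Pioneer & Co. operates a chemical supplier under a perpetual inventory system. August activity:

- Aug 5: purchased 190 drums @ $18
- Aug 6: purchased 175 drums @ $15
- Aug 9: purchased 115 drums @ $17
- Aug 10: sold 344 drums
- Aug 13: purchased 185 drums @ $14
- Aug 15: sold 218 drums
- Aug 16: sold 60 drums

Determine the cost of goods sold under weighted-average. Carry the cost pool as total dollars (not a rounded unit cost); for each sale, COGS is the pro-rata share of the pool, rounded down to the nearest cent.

After Aug 5: 190 on hand, pool $3,420.00 (≈ $18.0000 each)
After Aug 6: 365 on hand, pool $6,045.00 (≈ $16.5616 each)
After Aug 9: 480 on hand, pool $8,000.00 (≈ $16.6667 each)
Aug 10, sell 344: 344/480 × $8,000.00 → $5,733.33
After Aug 13: 321 on hand, pool $4,856.67 (≈ $15.1298 each)
Aug 15, sell 218: 218/321 × $4,856.67 → $3,298.29
Aug 16, sell 60: 60/103 × $1,558.38 → $907.79
Total COGS = $5,733.33 + $3,298.29 + $907.79 = $9,939.41
Ending inventory (cost pool remaining) = $650.59

COGS = $9,939.41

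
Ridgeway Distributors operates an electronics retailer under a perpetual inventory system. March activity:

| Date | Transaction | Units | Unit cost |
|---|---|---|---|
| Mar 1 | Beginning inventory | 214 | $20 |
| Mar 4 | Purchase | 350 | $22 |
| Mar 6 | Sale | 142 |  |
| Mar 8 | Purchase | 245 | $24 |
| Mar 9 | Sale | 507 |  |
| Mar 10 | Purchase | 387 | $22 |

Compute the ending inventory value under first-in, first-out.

Mar 6, 142 sold [FIFO — oldest first]: 142 @ $20 = $2,840
Mar 9, 507 sold [FIFO — oldest first]: 72 @ $20 + 350 @ $22 + 85 @ $24 = $11,180
Total COGS = $2,840 + $11,180 = $14,020
Ending inventory: 160 @ $24 + 387 @ $22 = $12,354
Check: goods available $26,374 = COGS $14,020 + ending $12,354

Ending inventory = $12,354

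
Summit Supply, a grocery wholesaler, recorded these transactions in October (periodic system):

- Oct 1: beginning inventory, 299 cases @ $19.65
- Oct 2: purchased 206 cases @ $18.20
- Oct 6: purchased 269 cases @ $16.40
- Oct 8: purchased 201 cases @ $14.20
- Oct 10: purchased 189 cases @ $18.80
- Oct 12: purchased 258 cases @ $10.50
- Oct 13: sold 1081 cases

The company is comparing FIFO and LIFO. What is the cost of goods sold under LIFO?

COGS = $16,512.80

FIFO COGS: 299 @ $19.65 + 206 @ $18.20 + 269 @ $16.40 + 201 @ $14.20 + 106 @ $18.80 = $18,883.15
LIFO COGS: 258 @ $10.50 + 189 @ $18.80 + 201 @ $14.20 + 269 @ $16.40 + 164 @ $18.20 = $16,512.80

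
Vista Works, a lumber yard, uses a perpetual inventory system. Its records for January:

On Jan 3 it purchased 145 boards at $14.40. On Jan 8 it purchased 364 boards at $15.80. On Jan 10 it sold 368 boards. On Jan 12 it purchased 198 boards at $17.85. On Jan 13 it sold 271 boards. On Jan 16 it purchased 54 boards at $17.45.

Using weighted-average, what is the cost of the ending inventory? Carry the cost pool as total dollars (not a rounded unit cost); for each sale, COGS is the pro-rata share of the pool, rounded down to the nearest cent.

After Jan 3: 145 on hand, pool $2,088.00 (≈ $14.4000 each)
After Jan 8: 509 on hand, pool $7,839.20 (≈ $15.4012 each)
Jan 10, sell 368: 368/509 × $7,839.20 → $5,667.63
After Jan 12: 339 on hand, pool $5,705.87 (≈ $16.8315 each)
Jan 13, sell 271: 271/339 × $5,705.87 → $4,561.32
After Jan 16: 122 on hand, pool $2,086.85 (≈ $17.1053 each)
Total COGS = $5,667.63 + $4,561.32 = $10,228.95
Ending inventory (cost pool remaining) = $2,086.85
Check: goods available $12,315.80 = COGS $10,228.95 + ending $2,086.85

Ending inventory = $2,086.85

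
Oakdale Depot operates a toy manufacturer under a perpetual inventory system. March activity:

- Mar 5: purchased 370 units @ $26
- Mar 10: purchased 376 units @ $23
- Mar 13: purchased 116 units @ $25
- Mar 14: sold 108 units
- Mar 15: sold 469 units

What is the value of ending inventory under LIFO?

Mar 14, 108 sold [LIFO — newest first]: 108 @ $25 = $2,700
Mar 15, 469 sold [LIFO — newest first]: 8 @ $25 + 376 @ $23 + 85 @ $26 = $11,058
Total COGS = $2,700 + $11,058 = $13,758
Ending inventory: 285 @ $26 = $7,410

Ending inventory = $7,410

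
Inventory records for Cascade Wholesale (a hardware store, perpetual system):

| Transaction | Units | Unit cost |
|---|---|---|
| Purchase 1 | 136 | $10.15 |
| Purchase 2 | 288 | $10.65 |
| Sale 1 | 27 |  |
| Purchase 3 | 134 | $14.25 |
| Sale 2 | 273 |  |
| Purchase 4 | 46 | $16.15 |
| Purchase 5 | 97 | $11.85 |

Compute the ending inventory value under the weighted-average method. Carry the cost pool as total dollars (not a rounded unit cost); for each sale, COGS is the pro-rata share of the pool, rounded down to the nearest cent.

Ending inventory = $4,843.51

After Purchase 1: 136 on hand, pool $1,380.40 (≈ $10.1500 each)
After Purchase 2: 424 on hand, pool $4,447.60 (≈ $10.4896 each)
Sale 1, sell 27: 27/424 × $4,447.60 → $283.21
After Purchase 3: 531 on hand, pool $6,073.89 (≈ $11.4386 each)
Sale 2, sell 273: 273/531 × $6,073.89 → $3,122.73
After Purchase 4: 304 on hand, pool $3,694.06 (≈ $12.1515 each)
After Purchase 5: 401 on hand, pool $4,843.51 (≈ $12.0786 each)
Total COGS = $283.21 + $3,122.73 = $3,405.94
Ending inventory (cost pool remaining) = $4,843.51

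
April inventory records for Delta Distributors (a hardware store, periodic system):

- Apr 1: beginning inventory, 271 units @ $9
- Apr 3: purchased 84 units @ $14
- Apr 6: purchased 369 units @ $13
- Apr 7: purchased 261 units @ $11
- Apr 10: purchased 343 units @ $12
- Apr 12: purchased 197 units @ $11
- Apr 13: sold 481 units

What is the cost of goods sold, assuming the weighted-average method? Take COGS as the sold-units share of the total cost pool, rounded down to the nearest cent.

COGS = $5,540.48

Apr 13, sell 481: 481/1525 × $17,566.00 → $5,540.48
Ending inventory (cost pool remaining) = $12,025.52
Check: goods available $17,566.00 = COGS $5,540.48 + ending $12,025.52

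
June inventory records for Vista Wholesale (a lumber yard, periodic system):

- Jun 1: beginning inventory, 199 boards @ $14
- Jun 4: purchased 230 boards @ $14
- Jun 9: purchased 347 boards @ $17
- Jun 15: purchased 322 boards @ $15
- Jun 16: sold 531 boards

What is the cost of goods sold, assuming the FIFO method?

Jun 16, 531 sold [FIFO — oldest first]: 199 @ $14 + 230 @ $14 + 102 @ $17 = $7,740
Ending inventory: 245 @ $17 + 322 @ $15 = $8,995
Check: goods available $16,735 = COGS $7,740 + ending $8,995

COGS = $7,740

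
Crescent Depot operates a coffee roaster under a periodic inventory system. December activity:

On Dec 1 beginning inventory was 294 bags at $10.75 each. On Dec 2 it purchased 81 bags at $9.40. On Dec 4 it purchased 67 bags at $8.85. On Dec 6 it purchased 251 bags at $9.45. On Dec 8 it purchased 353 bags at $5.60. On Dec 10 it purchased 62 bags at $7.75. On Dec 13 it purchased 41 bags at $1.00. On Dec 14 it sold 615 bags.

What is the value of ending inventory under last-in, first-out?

Dec 14, 615 sold [LIFO — newest first]: 41 @ $1.00 + 62 @ $7.75 + 353 @ $5.60 + 159 @ $9.45 = $4,000.85
Ending inventory: 294 @ $10.75 + 81 @ $9.40 + 67 @ $8.85 + 92 @ $9.45 = $5,384.25

Ending inventory = $5,384.25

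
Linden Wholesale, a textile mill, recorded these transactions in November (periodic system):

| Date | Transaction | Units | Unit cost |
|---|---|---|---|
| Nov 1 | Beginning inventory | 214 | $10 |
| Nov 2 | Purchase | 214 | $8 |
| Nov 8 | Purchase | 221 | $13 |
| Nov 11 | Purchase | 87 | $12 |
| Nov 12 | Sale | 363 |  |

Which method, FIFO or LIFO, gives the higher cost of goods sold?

FIFO COGS: 214 @ $10 + 149 @ $8 = $3,332
LIFO COGS: 87 @ $12 + 221 @ $13 + 55 @ $8 = $4,357

LIFO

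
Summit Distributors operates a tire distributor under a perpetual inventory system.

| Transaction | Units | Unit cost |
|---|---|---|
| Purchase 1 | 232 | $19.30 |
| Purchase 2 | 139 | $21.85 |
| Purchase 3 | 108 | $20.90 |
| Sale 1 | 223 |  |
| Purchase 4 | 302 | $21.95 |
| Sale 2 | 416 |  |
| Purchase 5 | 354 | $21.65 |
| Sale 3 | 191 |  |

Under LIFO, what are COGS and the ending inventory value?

COGS = $17,795.40; ending inventory = $6,269.55

Sale 1 (223) [LIFO — newest first]: 108 @ $20.90 + 115 @ $21.85 = $4,769.95
Sale 2 (416) [LIFO — newest first]: 302 @ $21.95 + 24 @ $21.85 + 90 @ $19.30 = $8,890.30
Sale 3 (191) [LIFO — newest first]: 191 @ $21.65 = $4,135.15
Total COGS = $4,769.95 + $8,890.30 + $4,135.15 = $17,795.40
Ending inventory: 142 @ $19.30 + 163 @ $21.65 = $6,269.55
Check: goods available $24,064.95 = COGS $17,795.40 + ending $6,269.55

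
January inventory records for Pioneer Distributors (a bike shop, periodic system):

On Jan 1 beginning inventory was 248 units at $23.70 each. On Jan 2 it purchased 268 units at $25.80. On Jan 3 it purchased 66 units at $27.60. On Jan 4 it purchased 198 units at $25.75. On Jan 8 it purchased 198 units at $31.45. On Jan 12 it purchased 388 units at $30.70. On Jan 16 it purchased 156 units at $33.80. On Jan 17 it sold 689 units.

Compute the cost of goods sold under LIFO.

Jan 17, 689 sold [LIFO — newest first]: 156 @ $33.80 + 388 @ $30.70 + 145 @ $31.45 = $21,744.65
Ending inventory: 248 @ $23.70 + 268 @ $25.80 + 66 @ $27.60 + 198 @ $25.75 + 53 @ $31.45 = $21,378.95

COGS = $21,744.65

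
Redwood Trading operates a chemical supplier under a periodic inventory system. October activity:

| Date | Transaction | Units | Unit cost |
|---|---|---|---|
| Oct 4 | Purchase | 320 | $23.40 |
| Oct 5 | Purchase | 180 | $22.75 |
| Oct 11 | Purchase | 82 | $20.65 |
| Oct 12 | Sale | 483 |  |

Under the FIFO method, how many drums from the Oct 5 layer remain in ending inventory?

17

Oct 12, 483 sold [FIFO — oldest first]: 320 @ $23.40 + 163 @ $22.75 = $11,196.25
Ending inventory: 17 @ $22.75 + 82 @ $20.65 = $2,080.05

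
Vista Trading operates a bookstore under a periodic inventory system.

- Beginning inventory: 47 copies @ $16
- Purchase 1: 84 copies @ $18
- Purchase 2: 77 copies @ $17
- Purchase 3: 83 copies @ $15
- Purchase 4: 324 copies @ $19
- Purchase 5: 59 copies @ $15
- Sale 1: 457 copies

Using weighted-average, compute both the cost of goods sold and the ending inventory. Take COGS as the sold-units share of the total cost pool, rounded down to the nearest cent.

COGS = $8,040.89; ending inventory = $3,818.11

Sale 1, sell 457: 457/674 × $11,859.00 → $8,040.89
Ending inventory (cost pool remaining) = $3,818.11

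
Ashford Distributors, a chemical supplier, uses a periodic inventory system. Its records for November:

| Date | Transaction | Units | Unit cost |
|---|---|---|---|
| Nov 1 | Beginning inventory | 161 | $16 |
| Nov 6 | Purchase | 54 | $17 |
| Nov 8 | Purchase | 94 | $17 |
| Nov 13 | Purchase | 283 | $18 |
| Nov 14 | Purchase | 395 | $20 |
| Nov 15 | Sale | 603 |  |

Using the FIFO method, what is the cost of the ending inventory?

Ending inventory = $7,680

Nov 15, 603 sold [FIFO — oldest first]: 161 @ $16 + 54 @ $17 + 94 @ $17 + 283 @ $18 + 11 @ $20 = $10,406
Ending inventory: 384 @ $20 = $7,680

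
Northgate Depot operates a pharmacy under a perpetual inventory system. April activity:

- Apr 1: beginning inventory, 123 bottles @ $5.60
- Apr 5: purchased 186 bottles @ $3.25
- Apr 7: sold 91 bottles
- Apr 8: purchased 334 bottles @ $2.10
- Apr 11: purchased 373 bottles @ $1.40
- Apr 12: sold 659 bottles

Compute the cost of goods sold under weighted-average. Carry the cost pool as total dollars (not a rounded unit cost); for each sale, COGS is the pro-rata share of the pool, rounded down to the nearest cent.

After Apr 1: 123 on hand, pool $688.80 (≈ $5.6000 each)
After Apr 5: 309 on hand, pool $1,293.30 (≈ $4.1854 each)
Apr 7, sell 91: 91/309 × $1,293.30 → $380.87
After Apr 8: 552 on hand, pool $1,613.83 (≈ $2.9236 each)
After Apr 11: 925 on hand, pool $2,136.03 (≈ $2.3092 each)
Apr 12, sell 659: 659/925 × $2,136.03 → $1,521.77
Total COGS = $380.87 + $1,521.77 = $1,902.64
Ending inventory (cost pool remaining) = $614.26

COGS = $1,902.64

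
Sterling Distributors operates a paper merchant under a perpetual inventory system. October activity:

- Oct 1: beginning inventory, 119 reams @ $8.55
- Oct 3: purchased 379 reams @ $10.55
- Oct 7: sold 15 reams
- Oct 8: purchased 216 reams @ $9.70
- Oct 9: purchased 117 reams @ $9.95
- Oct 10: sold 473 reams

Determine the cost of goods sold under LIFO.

Oct 7, 15 sold [LIFO — newest first]: 15 @ $10.55 = $158.25
Oct 10, 473 sold [LIFO — newest first]: 117 @ $9.95 + 216 @ $9.70 + 140 @ $10.55 = $4,736.35
Total COGS = $158.25 + $4,736.35 = $4,894.60
Ending inventory: 119 @ $8.55 + 224 @ $10.55 = $3,380.65
Check: goods available $8,275.25 = COGS $4,894.60 + ending $3,380.65

COGS = $4,894.60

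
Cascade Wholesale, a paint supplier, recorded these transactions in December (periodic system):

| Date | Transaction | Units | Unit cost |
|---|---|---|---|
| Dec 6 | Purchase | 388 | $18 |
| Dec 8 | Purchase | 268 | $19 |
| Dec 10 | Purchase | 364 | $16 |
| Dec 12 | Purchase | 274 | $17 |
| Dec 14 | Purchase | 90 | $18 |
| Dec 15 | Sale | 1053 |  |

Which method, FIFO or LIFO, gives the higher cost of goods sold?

FIFO

FIFO COGS: 388 @ $18 + 268 @ $19 + 364 @ $16 + 33 @ $17 = $18,461
LIFO COGS: 90 @ $18 + 274 @ $17 + 364 @ $16 + 268 @ $19 + 57 @ $18 = $18,220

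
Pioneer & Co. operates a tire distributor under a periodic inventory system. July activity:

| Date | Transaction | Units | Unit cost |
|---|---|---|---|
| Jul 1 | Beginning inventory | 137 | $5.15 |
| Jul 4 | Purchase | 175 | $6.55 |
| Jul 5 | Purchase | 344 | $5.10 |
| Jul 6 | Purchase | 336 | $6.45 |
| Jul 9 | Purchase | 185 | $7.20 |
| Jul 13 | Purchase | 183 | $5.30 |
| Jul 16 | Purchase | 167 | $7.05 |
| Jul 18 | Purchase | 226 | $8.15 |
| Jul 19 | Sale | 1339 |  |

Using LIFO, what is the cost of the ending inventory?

Jul 19, 1339 sold [LIFO — newest first]: 226 @ $8.15 + 167 @ $7.05 + 183 @ $5.30 + 185 @ $7.20 + 336 @ $6.45 + 242 @ $5.10 = $8,722.55
Ending inventory: 137 @ $5.15 + 175 @ $6.55 + 102 @ $5.10 = $2,372.00

Ending inventory = $2,372.00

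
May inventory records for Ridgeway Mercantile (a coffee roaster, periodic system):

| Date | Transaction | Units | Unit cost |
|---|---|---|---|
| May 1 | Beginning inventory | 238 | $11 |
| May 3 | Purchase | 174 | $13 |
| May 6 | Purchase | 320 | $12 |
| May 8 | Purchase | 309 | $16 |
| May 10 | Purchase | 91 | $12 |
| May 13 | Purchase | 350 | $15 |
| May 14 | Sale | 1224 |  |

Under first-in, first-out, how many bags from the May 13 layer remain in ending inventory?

May 14, 1224 sold [FIFO — oldest first]: 238 @ $11 + 174 @ $13 + 320 @ $12 + 309 @ $16 + 91 @ $12 + 92 @ $15 = $16,136
Ending inventory: 258 @ $15 = $3,870

258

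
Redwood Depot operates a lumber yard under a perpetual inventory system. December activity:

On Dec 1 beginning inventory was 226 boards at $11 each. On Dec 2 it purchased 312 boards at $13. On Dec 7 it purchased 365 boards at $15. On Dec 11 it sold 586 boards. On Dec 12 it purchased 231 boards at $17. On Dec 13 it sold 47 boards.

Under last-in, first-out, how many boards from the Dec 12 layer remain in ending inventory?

184

Dec 11, 586 sold [LIFO — newest first]: 365 @ $15 + 221 @ $13 = $8,348
Dec 13, 47 sold [LIFO — newest first]: 47 @ $17 = $799
Total COGS = $8,348 + $799 = $9,147
Ending inventory: 226 @ $11 + 91 @ $13 + 184 @ $17 = $6,797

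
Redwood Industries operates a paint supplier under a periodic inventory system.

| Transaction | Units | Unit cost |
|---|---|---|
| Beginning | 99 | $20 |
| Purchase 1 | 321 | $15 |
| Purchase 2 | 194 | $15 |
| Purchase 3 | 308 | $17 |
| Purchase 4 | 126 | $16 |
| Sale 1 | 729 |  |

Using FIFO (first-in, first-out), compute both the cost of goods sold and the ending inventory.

COGS = $11,660; ending inventory = $5,297

Sale 1 (729) [FIFO — oldest first]: 99 @ $20 + 321 @ $15 + 194 @ $15 + 115 @ $17 = $11,660
Ending inventory: 193 @ $17 + 126 @ $16 = $5,297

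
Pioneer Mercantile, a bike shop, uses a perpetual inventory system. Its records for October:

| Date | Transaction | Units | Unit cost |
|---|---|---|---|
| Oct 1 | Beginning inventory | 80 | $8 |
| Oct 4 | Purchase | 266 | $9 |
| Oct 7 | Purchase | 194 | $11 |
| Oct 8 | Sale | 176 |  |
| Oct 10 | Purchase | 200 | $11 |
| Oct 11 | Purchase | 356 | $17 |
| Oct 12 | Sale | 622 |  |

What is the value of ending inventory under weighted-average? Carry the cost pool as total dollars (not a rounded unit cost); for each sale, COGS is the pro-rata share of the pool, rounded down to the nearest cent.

Ending inventory = $3,801.33

After Oct 1: 80 on hand, pool $640.00 (≈ $8.0000 each)
After Oct 4: 346 on hand, pool $3,034.00 (≈ $8.7688 each)
After Oct 7: 540 on hand, pool $5,168.00 (≈ $9.5704 each)
Oct 8, sell 176: 176/540 × $5,168.00 → $1,684.38
After Oct 10: 564 on hand, pool $5,683.62 (≈ $10.0773 each)
After Oct 11: 920 on hand, pool $11,735.62 (≈ $12.7561 each)
Oct 12, sell 622: 622/920 × $11,735.62 → $7,934.29
Total COGS = $1,684.38 + $7,934.29 = $9,618.67
Ending inventory (cost pool remaining) = $3,801.33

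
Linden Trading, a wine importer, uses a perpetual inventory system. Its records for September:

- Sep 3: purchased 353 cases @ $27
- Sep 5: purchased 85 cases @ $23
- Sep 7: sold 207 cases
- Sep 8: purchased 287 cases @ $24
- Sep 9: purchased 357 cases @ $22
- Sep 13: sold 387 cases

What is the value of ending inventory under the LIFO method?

Sep 7, 207 sold [LIFO — newest first]: 85 @ $23 + 122 @ $27 = $5,249
Sep 13, 387 sold [LIFO — newest first]: 357 @ $22 + 30 @ $24 = $8,574
Total COGS = $5,249 + $8,574 = $13,823
Ending inventory: 231 @ $27 + 257 @ $24 = $12,405

Ending inventory = $12,405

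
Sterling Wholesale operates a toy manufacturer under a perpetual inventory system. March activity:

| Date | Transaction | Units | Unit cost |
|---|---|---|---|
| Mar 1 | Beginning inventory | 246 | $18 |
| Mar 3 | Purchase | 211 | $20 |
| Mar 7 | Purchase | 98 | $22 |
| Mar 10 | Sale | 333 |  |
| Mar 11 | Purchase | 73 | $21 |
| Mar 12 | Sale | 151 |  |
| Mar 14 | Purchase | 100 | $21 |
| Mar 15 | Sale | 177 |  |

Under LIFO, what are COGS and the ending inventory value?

Mar 10, 333 sold [LIFO — newest first]: 98 @ $22 + 211 @ $20 + 24 @ $18 = $6,808
Mar 12, 151 sold [LIFO — newest first]: 73 @ $21 + 78 @ $18 = $2,937
Mar 15, 177 sold [LIFO — newest first]: 100 @ $21 + 77 @ $18 = $3,486
Total COGS = $6,808 + $2,937 + $3,486 = $13,231
Ending inventory: 67 @ $18 = $1,206
Check: goods available $14,437 = COGS $13,231 + ending $1,206

COGS = $13,231; ending inventory = $1,206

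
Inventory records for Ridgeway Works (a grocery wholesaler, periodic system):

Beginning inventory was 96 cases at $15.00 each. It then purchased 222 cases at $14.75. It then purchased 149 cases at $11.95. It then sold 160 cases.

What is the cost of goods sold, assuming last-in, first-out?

Sale 1 (160) [LIFO — newest first]: 149 @ $11.95 + 11 @ $14.75 = $1,942.80
Ending inventory: 96 @ $15.00 + 211 @ $14.75 = $4,552.25
Check: goods available $6,495.05 = COGS $1,942.80 + ending $4,552.25

COGS = $1,942.80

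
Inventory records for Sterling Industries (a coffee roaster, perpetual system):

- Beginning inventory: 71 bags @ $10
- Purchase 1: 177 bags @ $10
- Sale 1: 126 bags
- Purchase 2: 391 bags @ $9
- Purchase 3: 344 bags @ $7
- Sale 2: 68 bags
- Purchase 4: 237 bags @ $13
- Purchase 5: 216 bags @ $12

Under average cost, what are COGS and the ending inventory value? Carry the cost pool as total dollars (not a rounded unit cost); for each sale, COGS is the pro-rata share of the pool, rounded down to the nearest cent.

After Beginning: 71 on hand, pool $710.00 (≈ $10.0000 each)
After Purchase 1: 248 on hand, pool $2,480.00 (≈ $10.0000 each)
Sale 1, sell 126: 126/248 × $2,480.00 → $1,260.00
After Purchase 2: 513 on hand, pool $4,739.00 (≈ $9.2378 each)
After Purchase 3: 857 on hand, pool $7,147.00 (≈ $8.3396 each)
Sale 2, sell 68: 68/857 × $7,147.00 → $567.08
After Purchase 4: 1026 on hand, pool $9,660.92 (≈ $9.4161 each)
After Purchase 5: 1242 on hand, pool $12,252.92 (≈ $9.8655 each)
Total COGS = $1,260.00 + $567.08 = $1,827.08
Ending inventory (cost pool remaining) = $12,252.92

COGS = $1,827.08; ending inventory = $12,252.92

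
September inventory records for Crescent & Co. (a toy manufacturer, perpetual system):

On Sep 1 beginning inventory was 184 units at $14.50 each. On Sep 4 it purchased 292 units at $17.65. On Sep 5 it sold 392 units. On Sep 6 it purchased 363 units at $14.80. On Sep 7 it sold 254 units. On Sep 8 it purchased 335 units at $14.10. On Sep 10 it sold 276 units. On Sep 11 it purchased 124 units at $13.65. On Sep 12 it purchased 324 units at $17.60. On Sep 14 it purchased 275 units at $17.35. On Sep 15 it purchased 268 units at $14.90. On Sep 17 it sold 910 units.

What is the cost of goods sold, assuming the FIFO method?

Sep 5, 392 sold [FIFO — oldest first]: 184 @ $14.50 + 208 @ $17.65 = $6,339.20
Sep 7, 254 sold [FIFO — oldest first]: 84 @ $17.65 + 170 @ $14.80 = $3,998.60
Sep 10, 276 sold [FIFO — oldest first]: 193 @ $14.80 + 83 @ $14.10 = $4,026.70
Sep 17, 910 sold [FIFO — oldest first]: 252 @ $14.10 + 124 @ $13.65 + 324 @ $17.60 + 210 @ $17.35 = $14,591.70
Total COGS = $6,339.20 + $3,998.60 + $4,026.70 + $14,591.70 = $28,956.20
Ending inventory: 65 @ $17.35 + 268 @ $14.90 = $5,120.95

COGS = $28,956.20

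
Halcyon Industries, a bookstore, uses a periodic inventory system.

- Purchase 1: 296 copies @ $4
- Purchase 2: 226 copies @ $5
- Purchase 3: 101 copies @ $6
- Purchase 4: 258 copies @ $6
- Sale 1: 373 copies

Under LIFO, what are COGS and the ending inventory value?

Sale 1 (373) [LIFO — newest first]: 258 @ $6 + 101 @ $6 + 14 @ $5 = $2,224
Ending inventory: 296 @ $4 + 212 @ $5 = $2,244

COGS = $2,224; ending inventory = $2,244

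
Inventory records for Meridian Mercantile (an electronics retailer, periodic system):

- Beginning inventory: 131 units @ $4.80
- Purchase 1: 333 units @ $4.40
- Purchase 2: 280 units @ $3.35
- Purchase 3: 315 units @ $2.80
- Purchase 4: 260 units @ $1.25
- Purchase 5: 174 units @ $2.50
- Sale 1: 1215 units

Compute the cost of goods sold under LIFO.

Sale 1 (1215) [LIFO — newest first]: 174 @ $2.50 + 260 @ $1.25 + 315 @ $2.80 + 280 @ $3.35 + 186 @ $4.40 = $3,398.40
Ending inventory: 131 @ $4.80 + 147 @ $4.40 = $1,275.60

COGS = $3,398.40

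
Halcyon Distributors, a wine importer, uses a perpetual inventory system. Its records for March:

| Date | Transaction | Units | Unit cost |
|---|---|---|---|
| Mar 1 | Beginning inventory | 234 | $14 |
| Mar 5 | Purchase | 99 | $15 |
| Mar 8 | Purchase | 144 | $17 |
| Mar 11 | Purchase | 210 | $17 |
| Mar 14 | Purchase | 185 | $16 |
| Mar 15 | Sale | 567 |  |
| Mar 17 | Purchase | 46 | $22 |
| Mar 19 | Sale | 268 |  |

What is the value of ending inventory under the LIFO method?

Mar 15, 567 sold [LIFO — newest first]: 185 @ $16 + 210 @ $17 + 144 @ $17 + 28 @ $15 = $9,398
Mar 19, 268 sold [LIFO — newest first]: 46 @ $22 + 71 @ $15 + 151 @ $14 = $4,191
Total COGS = $9,398 + $4,191 = $13,589
Ending inventory: 83 @ $14 = $1,162

Ending inventory = $1,162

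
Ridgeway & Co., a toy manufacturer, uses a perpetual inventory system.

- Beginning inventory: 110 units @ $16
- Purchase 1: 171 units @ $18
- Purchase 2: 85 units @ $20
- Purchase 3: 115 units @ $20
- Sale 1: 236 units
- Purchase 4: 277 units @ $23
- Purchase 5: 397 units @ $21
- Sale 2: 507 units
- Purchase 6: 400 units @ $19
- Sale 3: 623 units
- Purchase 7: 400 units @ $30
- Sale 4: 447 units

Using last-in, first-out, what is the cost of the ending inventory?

Sale 1 (236) [LIFO — newest first]: 115 @ $20 + 85 @ $20 + 36 @ $18 = $4,648
Sale 2 (507) [LIFO — newest first]: 397 @ $21 + 110 @ $23 = $10,867
Sale 3 (623) [LIFO — newest first]: 400 @ $19 + 167 @ $23 + 56 @ $18 = $12,449
Sale 4 (447) [LIFO — newest first]: 400 @ $30 + 47 @ $18 = $12,846
Total COGS = $4,648 + $10,867 + $12,449 + $12,846 = $40,810
Ending inventory: 110 @ $16 + 32 @ $18 = $2,336

Ending inventory = $2,336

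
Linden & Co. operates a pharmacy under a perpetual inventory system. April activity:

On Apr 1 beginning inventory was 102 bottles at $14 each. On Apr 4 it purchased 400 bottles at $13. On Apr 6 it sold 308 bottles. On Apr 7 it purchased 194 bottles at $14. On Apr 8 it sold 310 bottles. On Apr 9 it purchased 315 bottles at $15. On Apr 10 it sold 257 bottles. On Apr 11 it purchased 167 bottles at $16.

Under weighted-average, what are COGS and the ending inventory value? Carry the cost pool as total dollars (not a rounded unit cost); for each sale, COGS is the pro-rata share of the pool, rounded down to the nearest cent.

After Apr 1: 102 on hand, pool $1,428.00 (≈ $14.0000 each)
After Apr 4: 502 on hand, pool $6,628.00 (≈ $13.2032 each)
Apr 6, sell 308: 308/502 × $6,628.00 → $4,066.58
After Apr 7: 388 on hand, pool $5,277.42 (≈ $13.6016 each)
Apr 8, sell 310: 310/388 × $5,277.42 → $4,216.49
After Apr 9: 393 on hand, pool $5,785.93 (≈ $14.7225 each)
Apr 10, sell 257: 257/393 × $5,785.93 → $3,783.67
After Apr 11: 303 on hand, pool $4,674.26 (≈ $15.4266 each)
Total COGS = $4,066.58 + $4,216.49 + $3,783.67 = $12,066.74
Ending inventory (cost pool remaining) = $4,674.26

COGS = $12,066.74; ending inventory = $4,674.26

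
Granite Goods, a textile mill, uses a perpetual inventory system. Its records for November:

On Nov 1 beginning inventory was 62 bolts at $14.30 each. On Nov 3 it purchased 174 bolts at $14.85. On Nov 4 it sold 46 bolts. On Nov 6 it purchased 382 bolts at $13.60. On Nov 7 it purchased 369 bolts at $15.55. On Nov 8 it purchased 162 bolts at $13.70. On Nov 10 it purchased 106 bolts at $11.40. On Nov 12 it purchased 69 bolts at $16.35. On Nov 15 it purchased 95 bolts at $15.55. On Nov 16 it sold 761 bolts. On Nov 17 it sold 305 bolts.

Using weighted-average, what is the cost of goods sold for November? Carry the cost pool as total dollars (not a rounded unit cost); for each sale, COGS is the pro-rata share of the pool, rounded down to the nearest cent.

COGS = $16,018.46

After Nov 1: 62 on hand, pool $886.60 (≈ $14.3000 each)
After Nov 3: 236 on hand, pool $3,470.50 (≈ $14.7055 each)
Nov 4, sell 46: 46/236 × $3,470.50 → $676.45
After Nov 6: 572 on hand, pool $7,989.25 (≈ $13.9672 each)
After Nov 7: 941 on hand, pool $13,727.20 (≈ $14.5879 each)
After Nov 8: 1103 on hand, pool $15,946.60 (≈ $14.4575 each)
After Nov 10: 1209 on hand, pool $17,155.00 (≈ $14.1894 each)
After Nov 12: 1278 on hand, pool $18,283.15 (≈ $14.3061 each)
After Nov 15: 1373 on hand, pool $19,760.40 (≈ $14.3921 each)
Nov 16, sell 761: 761/1373 × $19,760.40 → $10,952.41
Nov 17, sell 305: 305/612 × $8,807.99 → $4,389.60
Total COGS = $676.45 + $10,952.41 + $4,389.60 = $16,018.46
Ending inventory (cost pool remaining) = $4,418.39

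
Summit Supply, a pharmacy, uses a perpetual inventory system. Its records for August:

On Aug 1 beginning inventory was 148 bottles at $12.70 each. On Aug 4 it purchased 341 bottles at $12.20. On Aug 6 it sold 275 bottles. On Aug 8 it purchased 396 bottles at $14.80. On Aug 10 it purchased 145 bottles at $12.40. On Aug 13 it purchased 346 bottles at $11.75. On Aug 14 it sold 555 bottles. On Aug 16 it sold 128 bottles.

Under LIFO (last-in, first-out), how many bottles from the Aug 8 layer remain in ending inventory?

Aug 6, 275 sold [LIFO — newest first]: 275 @ $12.20 = $3,355.00
Aug 14, 555 sold [LIFO — newest first]: 346 @ $11.75 + 145 @ $12.40 + 64 @ $14.80 = $6,810.70
Aug 16, 128 sold [LIFO — newest first]: 128 @ $14.80 = $1,894.40
Total COGS = $3,355.00 + $6,810.70 + $1,894.40 = $12,060.10
Ending inventory: 148 @ $12.70 + 66 @ $12.20 + 204 @ $14.80 = $5,704.00
Check: goods available $17,764.10 = COGS $12,060.10 + ending $5,704.00

204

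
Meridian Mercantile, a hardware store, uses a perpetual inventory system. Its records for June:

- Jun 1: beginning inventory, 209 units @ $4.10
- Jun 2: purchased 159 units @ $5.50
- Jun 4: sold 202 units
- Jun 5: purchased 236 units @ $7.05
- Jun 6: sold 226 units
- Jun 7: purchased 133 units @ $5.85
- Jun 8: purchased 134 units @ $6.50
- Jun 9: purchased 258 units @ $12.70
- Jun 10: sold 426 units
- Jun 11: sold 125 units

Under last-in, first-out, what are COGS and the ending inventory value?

COGS = $7,705.85; ending inventory = $615.00

Jun 4, 202 sold [LIFO — newest first]: 159 @ $5.50 + 43 @ $4.10 = $1,050.80
Jun 6, 226 sold [LIFO — newest first]: 226 @ $7.05 = $1,593.30
Jun 10, 426 sold [LIFO — newest first]: 258 @ $12.70 + 134 @ $6.50 + 34 @ $5.85 = $4,346.50
Jun 11, 125 sold [LIFO — newest first]: 99 @ $5.85 + 10 @ $7.05 + 16 @ $4.10 = $715.25
Total COGS = $1,050.80 + $1,593.30 + $4,346.50 + $715.25 = $7,705.85
Ending inventory: 150 @ $4.10 = $615.00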